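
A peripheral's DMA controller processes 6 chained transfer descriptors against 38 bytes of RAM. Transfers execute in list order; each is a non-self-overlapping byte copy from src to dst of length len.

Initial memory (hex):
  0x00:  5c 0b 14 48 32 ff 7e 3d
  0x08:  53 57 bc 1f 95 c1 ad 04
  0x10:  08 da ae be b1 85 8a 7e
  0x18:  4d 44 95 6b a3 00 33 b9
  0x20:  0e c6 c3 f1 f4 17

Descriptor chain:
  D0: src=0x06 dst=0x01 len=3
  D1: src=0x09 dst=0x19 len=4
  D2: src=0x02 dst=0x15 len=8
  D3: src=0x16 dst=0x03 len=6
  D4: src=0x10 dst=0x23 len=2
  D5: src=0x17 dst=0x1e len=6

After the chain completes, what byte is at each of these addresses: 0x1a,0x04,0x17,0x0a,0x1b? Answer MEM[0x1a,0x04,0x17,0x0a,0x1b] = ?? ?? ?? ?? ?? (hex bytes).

[0] 0x06->0x01 len=3 : 7e 3d 53
[1] 0x09->0x19 len=4 : 57 bc 1f 95
[2] 0x02->0x15 len=8 : 3d 53 32 ff 7e 3d 53 57
[3] 0x16->0x03 len=6 : 53 32 ff 7e 3d 53
[4] 0x10->0x23 len=2 : 08 da
[5] 0x17->0x1e len=6 : 32 ff 7e 3d 53 57
query mem[0x1a]=0x3d, mem[0x04]=0x32, mem[0x17]=0x32, mem[0x0a]=0xbc, mem[0x1b]=0x53

MEM[0x1a,0x04,0x17,0x0a,0x1b] = 3d 32 32 bc 53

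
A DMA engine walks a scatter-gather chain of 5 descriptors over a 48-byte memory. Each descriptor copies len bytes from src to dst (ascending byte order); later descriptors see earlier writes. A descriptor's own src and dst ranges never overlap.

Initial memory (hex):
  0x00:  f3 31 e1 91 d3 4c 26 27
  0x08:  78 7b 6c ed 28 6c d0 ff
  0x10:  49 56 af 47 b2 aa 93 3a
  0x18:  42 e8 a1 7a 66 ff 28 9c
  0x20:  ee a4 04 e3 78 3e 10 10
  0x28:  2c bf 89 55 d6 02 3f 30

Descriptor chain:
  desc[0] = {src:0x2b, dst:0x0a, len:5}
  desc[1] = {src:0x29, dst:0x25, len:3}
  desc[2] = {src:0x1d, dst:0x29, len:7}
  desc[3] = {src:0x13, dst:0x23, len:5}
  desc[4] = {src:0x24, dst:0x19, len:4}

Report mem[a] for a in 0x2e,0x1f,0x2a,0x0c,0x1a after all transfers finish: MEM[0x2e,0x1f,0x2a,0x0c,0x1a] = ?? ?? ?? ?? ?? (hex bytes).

MEM[0x2e,0x1f,0x2a,0x0c,0x1a] = 04 9c 28 02 aa

#0 dst[0x0a+5] := {0x55,0xd6,0x02,0x3f,0x30}
#1 dst[0x25+3] := {0xbf,0x89,0x55}
#2 dst[0x29+7] := {0xff,0x28,0x9c,0xee,0xa4,0x04,0xe3}
#3 dst[0x23+5] := {0x47,0xb2,0xaa,0x93,0x3a}
#4 dst[0x19+4] := {0xb2,0xaa,0x93,0x3a}
query mem[0x2e]=0x04, mem[0x1f]=0x9c, mem[0x2a]=0x28, mem[0x0c]=0x02, mem[0x1a]=0xaa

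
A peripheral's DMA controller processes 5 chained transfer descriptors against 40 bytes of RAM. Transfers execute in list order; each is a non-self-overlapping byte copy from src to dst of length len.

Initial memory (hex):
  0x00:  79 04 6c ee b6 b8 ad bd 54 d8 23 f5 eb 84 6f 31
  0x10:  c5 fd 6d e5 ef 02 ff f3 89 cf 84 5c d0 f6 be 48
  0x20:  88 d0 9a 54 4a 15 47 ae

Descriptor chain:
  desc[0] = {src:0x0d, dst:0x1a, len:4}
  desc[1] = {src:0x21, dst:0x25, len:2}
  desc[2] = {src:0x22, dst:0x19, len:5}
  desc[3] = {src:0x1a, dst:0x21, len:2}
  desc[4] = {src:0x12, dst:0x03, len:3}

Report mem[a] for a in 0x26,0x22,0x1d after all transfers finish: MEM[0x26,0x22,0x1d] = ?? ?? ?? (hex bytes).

MEM[0x26,0x22,0x1d] = 9a 4a 9a

D0: mem[0x1a..0x1d] <- [84 6f 31 c5]
D1: mem[0x25..0x26] <- [d0 9a]
D2: mem[0x19..0x1d] <- [9a 54 4a d0 9a]
D3: mem[0x21..0x22] <- [54 4a]
D4: mem[0x03..0x05] <- [6d e5 ef]
query mem[0x26]=0x9a, mem[0x22]=0x4a, mem[0x1d]=0x9a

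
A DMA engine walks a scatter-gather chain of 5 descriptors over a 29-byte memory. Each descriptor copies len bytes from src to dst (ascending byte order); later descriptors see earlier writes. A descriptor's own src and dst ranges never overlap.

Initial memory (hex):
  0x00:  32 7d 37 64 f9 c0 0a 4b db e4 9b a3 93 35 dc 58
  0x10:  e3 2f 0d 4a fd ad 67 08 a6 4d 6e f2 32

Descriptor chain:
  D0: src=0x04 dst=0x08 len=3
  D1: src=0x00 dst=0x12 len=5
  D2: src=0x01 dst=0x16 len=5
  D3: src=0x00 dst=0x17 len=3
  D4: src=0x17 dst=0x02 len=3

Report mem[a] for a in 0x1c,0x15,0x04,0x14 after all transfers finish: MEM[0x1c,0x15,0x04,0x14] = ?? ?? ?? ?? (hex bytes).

D0: mem[0x08..0x0a] <- [f9 c0 0a]
D1: mem[0x12..0x16] <- [32 7d 37 64 f9]
D2: mem[0x16..0x1a] <- [7d 37 64 f9 c0]
D3: mem[0x17..0x19] <- [32 7d 37]
D4: mem[0x02..0x04] <- [32 7d 37]
query mem[0x1c]=0x32, mem[0x15]=0x64, mem[0x04]=0x37, mem[0x14]=0x37

MEM[0x1c,0x15,0x04,0x14] = 32 64 37 37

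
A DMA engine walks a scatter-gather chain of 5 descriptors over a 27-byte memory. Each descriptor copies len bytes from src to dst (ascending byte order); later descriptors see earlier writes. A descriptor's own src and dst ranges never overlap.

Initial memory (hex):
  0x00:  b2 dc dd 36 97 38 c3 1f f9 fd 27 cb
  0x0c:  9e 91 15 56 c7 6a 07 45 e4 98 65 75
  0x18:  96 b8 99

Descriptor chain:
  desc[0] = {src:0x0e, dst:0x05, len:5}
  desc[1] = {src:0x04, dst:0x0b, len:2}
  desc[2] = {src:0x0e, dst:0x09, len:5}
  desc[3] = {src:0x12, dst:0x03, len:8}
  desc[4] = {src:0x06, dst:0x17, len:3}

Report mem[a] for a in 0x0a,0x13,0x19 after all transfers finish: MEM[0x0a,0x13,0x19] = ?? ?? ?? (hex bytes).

MEM[0x0a,0x13,0x19] = b8 45 75

#0 dst[0x05+5] := {0x15,0x56,0xc7,0x6a,0x07}
#1 dst[0x0b+2] := {0x97,0x15}
#2 dst[0x09+5] := {0x15,0x56,0xc7,0x6a,0x07}
#3 dst[0x03+8] := {0x07,0x45,0xe4,0x98,0x65,0x75,0x96,0xb8}
#4 dst[0x17+3] := {0x98,0x65,0x75}
query mem[0x0a]=0xb8, mem[0x13]=0x45, mem[0x19]=0x75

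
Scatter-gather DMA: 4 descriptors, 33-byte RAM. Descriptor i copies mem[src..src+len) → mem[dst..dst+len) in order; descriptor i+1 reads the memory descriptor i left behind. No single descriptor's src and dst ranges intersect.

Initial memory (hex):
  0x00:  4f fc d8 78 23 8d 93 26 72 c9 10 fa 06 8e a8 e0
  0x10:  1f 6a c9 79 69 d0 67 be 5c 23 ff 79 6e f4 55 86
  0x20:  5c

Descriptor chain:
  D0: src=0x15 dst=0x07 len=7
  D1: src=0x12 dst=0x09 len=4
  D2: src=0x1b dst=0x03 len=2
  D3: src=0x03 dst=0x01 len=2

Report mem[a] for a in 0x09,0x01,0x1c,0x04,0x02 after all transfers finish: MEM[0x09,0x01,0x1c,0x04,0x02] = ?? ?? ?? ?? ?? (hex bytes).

#0 dst[0x07+7] := {0xd0,0x67,0xbe,0x5c,0x23,0xff,0x79}
#1 dst[0x09+4] := {0xc9,0x79,0x69,0xd0}
#2 dst[0x03+2] := {0x79,0x6e}
#3 dst[0x01+2] := {0x79,0x6e}
query mem[0x09]=0xc9, mem[0x01]=0x79, mem[0x1c]=0x6e, mem[0x04]=0x6e, mem[0x02]=0x6e

MEM[0x09,0x01,0x1c,0x04,0x02] = c9 79 6e 6e 6e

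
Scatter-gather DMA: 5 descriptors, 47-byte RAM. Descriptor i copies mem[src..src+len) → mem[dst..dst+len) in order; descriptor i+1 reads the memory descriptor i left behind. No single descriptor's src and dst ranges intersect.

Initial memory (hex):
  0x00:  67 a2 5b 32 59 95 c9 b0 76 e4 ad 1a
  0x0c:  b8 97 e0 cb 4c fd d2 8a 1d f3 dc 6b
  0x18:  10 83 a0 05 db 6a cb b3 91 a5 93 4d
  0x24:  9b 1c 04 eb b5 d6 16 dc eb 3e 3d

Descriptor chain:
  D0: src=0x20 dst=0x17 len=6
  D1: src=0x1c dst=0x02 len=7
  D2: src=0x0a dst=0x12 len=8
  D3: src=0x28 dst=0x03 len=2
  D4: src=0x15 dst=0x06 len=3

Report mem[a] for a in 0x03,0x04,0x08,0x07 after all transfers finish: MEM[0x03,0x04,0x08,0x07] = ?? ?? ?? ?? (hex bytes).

MEM[0x03,0x04,0x08,0x07] = b5 d6 cb e0

[0] 0x20->0x17 len=6 : 91 a5 93 4d 9b 1c
[1] 0x1c->0x02 len=7 : 1c 6a cb b3 91 a5 93
[2] 0x0a->0x12 len=8 : ad 1a b8 97 e0 cb 4c fd
[3] 0x28->0x03 len=2 : b5 d6
[4] 0x15->0x06 len=3 : 97 e0 cb
query mem[0x03]=0xb5, mem[0x04]=0xd6, mem[0x08]=0xcb, mem[0x07]=0xe0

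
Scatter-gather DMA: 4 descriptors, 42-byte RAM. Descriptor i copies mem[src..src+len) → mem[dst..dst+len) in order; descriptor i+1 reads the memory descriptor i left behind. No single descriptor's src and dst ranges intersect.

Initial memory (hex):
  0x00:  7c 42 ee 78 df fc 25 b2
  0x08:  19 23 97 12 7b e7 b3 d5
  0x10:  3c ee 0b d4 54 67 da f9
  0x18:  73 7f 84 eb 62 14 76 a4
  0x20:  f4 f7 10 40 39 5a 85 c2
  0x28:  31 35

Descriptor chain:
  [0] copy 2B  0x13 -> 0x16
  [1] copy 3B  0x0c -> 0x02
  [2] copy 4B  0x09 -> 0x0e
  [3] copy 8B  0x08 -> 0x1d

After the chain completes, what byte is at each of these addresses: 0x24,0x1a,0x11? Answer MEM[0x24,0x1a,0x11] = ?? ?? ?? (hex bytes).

[0] 0x13->0x16 len=2 : d4 54
[1] 0x0c->0x02 len=3 : 7b e7 b3
[2] 0x09->0x0e len=4 : 23 97 12 7b
[3] 0x08->0x1d len=8 : 19 23 97 12 7b e7 23 97
query mem[0x24]=0x97, mem[0x1a]=0x84, mem[0x11]=0x7b

MEM[0x24,0x1a,0x11] = 97 84 7b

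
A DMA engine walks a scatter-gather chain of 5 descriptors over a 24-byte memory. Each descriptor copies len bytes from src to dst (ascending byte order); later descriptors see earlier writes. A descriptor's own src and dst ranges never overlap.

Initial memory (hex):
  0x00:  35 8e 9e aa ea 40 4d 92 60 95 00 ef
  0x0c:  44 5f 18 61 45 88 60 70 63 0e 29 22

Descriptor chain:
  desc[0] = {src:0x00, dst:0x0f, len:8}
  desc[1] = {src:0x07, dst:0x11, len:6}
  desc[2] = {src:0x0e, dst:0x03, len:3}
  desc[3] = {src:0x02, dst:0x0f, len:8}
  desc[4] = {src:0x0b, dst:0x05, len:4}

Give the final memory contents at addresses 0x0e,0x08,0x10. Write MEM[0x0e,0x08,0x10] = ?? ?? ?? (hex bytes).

MEM[0x0e,0x08,0x10] = 18 18 18

D0: mem[0x0f..0x16] <- [35 8e 9e aa ea 40 4d 92]
D1: mem[0x11..0x16] <- [92 60 95 00 ef 44]
D2: mem[0x03..0x05] <- [18 35 8e]
D3: mem[0x0f..0x16] <- [9e 18 35 8e 4d 92 60 95]
D4: mem[0x05..0x08] <- [ef 44 5f 18]
query mem[0x0e]=0x18, mem[0x08]=0x18, mem[0x10]=0x18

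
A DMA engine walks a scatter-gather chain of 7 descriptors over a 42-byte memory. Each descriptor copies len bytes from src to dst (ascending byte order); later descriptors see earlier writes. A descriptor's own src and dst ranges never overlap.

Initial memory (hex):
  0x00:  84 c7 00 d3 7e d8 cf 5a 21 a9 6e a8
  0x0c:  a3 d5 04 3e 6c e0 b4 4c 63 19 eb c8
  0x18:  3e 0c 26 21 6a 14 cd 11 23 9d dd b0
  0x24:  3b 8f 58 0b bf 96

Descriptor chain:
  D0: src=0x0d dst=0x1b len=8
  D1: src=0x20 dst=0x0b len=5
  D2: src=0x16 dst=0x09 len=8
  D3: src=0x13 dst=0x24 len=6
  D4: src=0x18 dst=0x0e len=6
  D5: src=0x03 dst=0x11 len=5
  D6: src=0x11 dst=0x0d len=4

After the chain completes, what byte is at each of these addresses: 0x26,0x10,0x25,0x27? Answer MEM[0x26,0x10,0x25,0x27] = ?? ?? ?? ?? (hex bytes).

#0 dst[0x1b+8] := {0xd5,0x04,0x3e,0x6c,0xe0,0xb4,0x4c,0x63}
#1 dst[0x0b+5] := {0xb4,0x4c,0x63,0xb0,0x3b}
#2 dst[0x09+8] := {0xeb,0xc8,0x3e,0x0c,0x26,0xd5,0x04,0x3e}
#3 dst[0x24+6] := {0x4c,0x63,0x19,0xeb,0xc8,0x3e}
#4 dst[0x0e+6] := {0x3e,0x0c,0x26,0xd5,0x04,0x3e}
#5 dst[0x11+5] := {0xd3,0x7e,0xd8,0xcf,0x5a}
#6 dst[0x0d+4] := {0xd3,0x7e,0xd8,0xcf}
query mem[0x26]=0x19, mem[0x10]=0xcf, mem[0x25]=0x63, mem[0x27]=0xeb

MEM[0x26,0x10,0x25,0x27] = 19 cf 63 eb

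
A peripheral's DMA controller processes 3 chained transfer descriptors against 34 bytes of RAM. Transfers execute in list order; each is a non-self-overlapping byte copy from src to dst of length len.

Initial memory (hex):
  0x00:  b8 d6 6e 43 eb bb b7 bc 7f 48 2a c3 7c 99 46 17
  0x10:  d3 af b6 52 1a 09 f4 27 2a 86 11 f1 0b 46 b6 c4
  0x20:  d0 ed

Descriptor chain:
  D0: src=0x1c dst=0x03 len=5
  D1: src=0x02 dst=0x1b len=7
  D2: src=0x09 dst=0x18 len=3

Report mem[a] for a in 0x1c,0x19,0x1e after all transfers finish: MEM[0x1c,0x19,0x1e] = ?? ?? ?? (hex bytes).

MEM[0x1c,0x19,0x1e] = 0b 2a b6

D0: mem[0x03..0x07] <- [0b 46 b6 c4 d0]
D1: mem[0x1b..0x21] <- [6e 0b 46 b6 c4 d0 7f]
D2: mem[0x18..0x1a] <- [48 2a c3]
query mem[0x1c]=0x0b, mem[0x19]=0x2a, mem[0x1e]=0xb6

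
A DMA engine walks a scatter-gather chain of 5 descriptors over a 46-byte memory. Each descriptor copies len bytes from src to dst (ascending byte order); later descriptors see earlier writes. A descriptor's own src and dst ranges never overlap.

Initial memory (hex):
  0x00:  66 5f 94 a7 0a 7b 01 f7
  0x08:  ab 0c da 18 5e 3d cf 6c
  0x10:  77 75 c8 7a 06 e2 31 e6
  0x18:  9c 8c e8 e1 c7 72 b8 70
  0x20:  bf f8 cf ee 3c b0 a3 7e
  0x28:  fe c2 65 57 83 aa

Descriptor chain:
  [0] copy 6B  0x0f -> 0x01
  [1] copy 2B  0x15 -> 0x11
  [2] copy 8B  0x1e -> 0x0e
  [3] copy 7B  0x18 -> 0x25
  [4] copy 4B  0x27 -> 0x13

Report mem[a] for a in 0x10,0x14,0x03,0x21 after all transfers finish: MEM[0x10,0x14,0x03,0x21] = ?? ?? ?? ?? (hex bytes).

[0] 0x0f->0x01 len=6 : 6c 77 75 c8 7a 06
[1] 0x15->0x11 len=2 : e2 31
[2] 0x1e->0x0e len=8 : b8 70 bf f8 cf ee 3c b0
[3] 0x18->0x25 len=7 : 9c 8c e8 e1 c7 72 b8
[4] 0x27->0x13 len=4 : e8 e1 c7 72
query mem[0x10]=0xbf, mem[0x14]=0xe1, mem[0x03]=0x75, mem[0x21]=0xf8

MEM[0x10,0x14,0x03,0x21] = bf e1 75 f8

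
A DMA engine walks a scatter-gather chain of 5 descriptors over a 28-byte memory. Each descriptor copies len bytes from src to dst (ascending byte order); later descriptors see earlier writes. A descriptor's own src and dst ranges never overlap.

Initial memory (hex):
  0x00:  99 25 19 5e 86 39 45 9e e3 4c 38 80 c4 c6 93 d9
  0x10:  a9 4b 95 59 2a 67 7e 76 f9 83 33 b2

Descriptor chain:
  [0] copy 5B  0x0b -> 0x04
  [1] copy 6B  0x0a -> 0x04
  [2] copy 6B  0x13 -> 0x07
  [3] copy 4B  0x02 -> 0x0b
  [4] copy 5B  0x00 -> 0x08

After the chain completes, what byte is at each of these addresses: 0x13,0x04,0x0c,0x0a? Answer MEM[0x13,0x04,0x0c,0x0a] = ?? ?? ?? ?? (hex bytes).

MEM[0x13,0x04,0x0c,0x0a] = 59 38 38 19

  after D0: wrote 5B at 0x04 = 80c4c693d9
  after D1: wrote 6B at 0x04 = 3880c4c693d9
  after D2: wrote 6B at 0x07 = 592a677e76f9
  after D3: wrote 4B at 0x0b = 195e3880
  after D4: wrote 5B at 0x08 = 9925195e38
query mem[0x13]=0x59, mem[0x04]=0x38, mem[0x0c]=0x38, mem[0x0a]=0x19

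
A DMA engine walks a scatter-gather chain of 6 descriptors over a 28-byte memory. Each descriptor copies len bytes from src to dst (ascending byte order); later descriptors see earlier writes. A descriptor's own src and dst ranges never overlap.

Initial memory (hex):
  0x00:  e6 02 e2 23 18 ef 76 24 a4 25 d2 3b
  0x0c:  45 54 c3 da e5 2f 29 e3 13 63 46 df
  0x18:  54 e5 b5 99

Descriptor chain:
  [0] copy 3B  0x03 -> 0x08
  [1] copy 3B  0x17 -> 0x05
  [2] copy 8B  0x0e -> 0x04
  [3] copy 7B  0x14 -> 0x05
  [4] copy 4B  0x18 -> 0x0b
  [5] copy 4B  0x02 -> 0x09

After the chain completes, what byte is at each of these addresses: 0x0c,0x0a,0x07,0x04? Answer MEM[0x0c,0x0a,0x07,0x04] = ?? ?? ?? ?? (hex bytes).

  after D0: wrote 3B at 0x08 = 2318ef
  after D1: wrote 3B at 0x05 = df54e5
  after D2: wrote 8B at 0x04 = c3dae52f29e31363
  after D3: wrote 7B at 0x05 = 136346df54e5b5
  after D4: wrote 4B at 0x0b = 54e5b599
  after D5: wrote 4B at 0x09 = e223c313
query mem[0x0c]=0x13, mem[0x0a]=0x23, mem[0x07]=0x46, mem[0x04]=0xc3

MEM[0x0c,0x0a,0x07,0x04] = 13 23 46 c3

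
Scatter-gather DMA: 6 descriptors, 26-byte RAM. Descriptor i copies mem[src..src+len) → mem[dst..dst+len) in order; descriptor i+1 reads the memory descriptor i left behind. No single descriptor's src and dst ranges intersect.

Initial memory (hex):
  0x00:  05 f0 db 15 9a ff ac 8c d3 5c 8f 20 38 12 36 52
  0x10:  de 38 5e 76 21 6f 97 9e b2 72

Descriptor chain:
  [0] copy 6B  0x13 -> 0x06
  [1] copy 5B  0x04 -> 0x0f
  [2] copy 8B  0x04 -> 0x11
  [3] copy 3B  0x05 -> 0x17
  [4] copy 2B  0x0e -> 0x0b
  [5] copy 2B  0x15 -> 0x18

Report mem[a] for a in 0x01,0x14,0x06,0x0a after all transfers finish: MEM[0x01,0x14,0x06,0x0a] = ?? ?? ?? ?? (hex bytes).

MEM[0x01,0x14,0x06,0x0a] = f0 21 76 9e

#0 dst[0x06+6] := {0x76,0x21,0x6f,0x97,0x9e,0xb2}
#1 dst[0x0f+5] := {0x9a,0xff,0x76,0x21,0x6f}
#2 dst[0x11+8] := {0x9a,0xff,0x76,0x21,0x6f,0x97,0x9e,0xb2}
#3 dst[0x17+3] := {0xff,0x76,0x21}
#4 dst[0x0b+2] := {0x36,0x9a}
#5 dst[0x18+2] := {0x6f,0x97}
query mem[0x01]=0xf0, mem[0x14]=0x21, mem[0x06]=0x76, mem[0x0a]=0x9e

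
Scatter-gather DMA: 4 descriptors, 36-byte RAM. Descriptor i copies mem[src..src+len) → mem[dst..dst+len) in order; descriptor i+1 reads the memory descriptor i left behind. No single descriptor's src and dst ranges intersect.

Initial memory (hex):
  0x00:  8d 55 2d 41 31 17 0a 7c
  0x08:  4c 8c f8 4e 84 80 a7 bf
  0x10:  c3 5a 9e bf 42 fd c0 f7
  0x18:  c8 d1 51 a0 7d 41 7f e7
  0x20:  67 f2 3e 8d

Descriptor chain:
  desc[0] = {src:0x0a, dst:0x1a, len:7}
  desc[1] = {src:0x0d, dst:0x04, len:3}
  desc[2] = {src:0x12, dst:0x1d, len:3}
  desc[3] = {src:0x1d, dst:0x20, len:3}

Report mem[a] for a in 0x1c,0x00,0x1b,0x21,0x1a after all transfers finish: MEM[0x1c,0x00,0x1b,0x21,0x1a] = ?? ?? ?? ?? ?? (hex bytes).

MEM[0x1c,0x00,0x1b,0x21,0x1a] = 84 8d 4e bf f8

D0: mem[0x1a..0x20] <- [f8 4e 84 80 a7 bf c3]
D1: mem[0x04..0x06] <- [80 a7 bf]
D2: mem[0x1d..0x1f] <- [9e bf 42]
D3: mem[0x20..0x22] <- [9e bf 42]
query mem[0x1c]=0x84, mem[0x00]=0x8d, mem[0x1b]=0x4e, mem[0x21]=0xbf, mem[0x1a]=0xf8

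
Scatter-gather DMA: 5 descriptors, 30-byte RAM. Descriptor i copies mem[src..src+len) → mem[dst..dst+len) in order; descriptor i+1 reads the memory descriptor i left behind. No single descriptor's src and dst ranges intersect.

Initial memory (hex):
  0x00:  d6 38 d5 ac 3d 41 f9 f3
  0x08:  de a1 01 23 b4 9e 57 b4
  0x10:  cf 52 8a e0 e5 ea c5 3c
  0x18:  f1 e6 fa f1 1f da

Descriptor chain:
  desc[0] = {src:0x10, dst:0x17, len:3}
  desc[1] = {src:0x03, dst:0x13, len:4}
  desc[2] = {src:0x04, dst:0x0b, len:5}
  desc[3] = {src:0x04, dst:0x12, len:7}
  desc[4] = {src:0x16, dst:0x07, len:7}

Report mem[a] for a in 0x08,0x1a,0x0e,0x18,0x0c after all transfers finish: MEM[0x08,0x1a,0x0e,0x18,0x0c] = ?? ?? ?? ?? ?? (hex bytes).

  after D0: wrote 3B at 0x17 = cf528a
  after D1: wrote 4B at 0x13 = ac3d41f9
  after D2: wrote 5B at 0x0b = 3d41f9f3de
  after D3: wrote 7B at 0x12 = 3d41f9f3dea101
  after D4: wrote 7B at 0x07 = dea1018afaf11f
query mem[0x08]=0xa1, mem[0x1a]=0xfa, mem[0x0e]=0xf3, mem[0x18]=0x01, mem[0x0c]=0xf1

MEM[0x08,0x1a,0x0e,0x18,0x0c] = a1 fa f3 01 f1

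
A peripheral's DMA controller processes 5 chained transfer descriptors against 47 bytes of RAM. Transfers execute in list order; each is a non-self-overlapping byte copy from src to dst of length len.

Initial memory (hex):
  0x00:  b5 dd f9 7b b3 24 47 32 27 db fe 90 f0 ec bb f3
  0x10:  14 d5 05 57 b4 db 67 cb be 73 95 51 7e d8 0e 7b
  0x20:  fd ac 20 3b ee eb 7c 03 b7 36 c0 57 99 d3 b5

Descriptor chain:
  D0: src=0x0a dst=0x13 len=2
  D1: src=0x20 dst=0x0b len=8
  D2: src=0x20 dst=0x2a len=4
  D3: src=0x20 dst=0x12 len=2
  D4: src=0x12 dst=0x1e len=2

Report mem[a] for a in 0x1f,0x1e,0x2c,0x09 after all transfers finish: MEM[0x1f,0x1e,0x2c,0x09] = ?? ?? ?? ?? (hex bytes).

[0] 0x0a->0x13 len=2 : fe 90
[1] 0x20->0x0b len=8 : fd ac 20 3b ee eb 7c 03
[2] 0x20->0x2a len=4 : fd ac 20 3b
[3] 0x20->0x12 len=2 : fd ac
[4] 0x12->0x1e len=2 : fd ac
query mem[0x1f]=0xac, mem[0x1e]=0xfd, mem[0x2c]=0x20, mem[0x09]=0xdb

MEM[0x1f,0x1e,0x2c,0x09] = ac fd 20 db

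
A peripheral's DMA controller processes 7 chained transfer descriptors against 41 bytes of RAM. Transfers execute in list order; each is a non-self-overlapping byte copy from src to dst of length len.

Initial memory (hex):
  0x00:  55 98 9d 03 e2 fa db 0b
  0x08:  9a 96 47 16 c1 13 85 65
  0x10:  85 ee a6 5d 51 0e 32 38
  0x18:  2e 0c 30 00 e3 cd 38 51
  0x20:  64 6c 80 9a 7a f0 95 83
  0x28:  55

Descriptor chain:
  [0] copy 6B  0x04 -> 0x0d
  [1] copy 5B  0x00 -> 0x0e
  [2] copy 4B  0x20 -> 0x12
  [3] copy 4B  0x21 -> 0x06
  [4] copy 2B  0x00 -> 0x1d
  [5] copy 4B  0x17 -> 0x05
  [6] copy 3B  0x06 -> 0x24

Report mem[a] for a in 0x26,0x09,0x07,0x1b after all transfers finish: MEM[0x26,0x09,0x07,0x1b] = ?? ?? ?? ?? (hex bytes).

MEM[0x26,0x09,0x07,0x1b] = 30 7a 0c 00

D0: mem[0x0d..0x12] <- [e2 fa db 0b 9a 96]
D1: mem[0x0e..0x12] <- [55 98 9d 03 e2]
D2: mem[0x12..0x15] <- [64 6c 80 9a]
D3: mem[0x06..0x09] <- [6c 80 9a 7a]
D4: mem[0x1d..0x1e] <- [55 98]
D5: mem[0x05..0x08] <- [38 2e 0c 30]
D6: mem[0x24..0x26] <- [2e 0c 30]
query mem[0x26]=0x30, mem[0x09]=0x7a, mem[0x07]=0x0c, mem[0x1b]=0x00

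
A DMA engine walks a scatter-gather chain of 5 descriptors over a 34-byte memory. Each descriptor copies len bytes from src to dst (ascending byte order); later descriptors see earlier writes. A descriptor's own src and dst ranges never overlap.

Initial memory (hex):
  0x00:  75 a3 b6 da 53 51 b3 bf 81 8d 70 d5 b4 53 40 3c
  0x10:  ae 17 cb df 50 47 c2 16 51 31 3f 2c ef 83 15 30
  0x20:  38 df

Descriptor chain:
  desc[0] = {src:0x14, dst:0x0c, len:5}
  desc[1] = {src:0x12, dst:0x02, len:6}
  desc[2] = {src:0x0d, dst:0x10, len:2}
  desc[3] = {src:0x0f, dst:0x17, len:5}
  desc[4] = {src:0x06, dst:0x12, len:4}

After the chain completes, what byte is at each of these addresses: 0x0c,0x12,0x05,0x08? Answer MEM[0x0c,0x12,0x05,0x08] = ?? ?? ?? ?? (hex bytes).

D0: mem[0x0c..0x10] <- [50 47 c2 16 51]
D1: mem[0x02..0x07] <- [cb df 50 47 c2 16]
D2: mem[0x10..0x11] <- [47 c2]
D3: mem[0x17..0x1b] <- [16 47 c2 cb df]
D4: mem[0x12..0x15] <- [c2 16 81 8d]
query mem[0x0c]=0x50, mem[0x12]=0xc2, mem[0x05]=0x47, mem[0x08]=0x81

MEM[0x0c,0x12,0x05,0x08] = 50 c2 47 81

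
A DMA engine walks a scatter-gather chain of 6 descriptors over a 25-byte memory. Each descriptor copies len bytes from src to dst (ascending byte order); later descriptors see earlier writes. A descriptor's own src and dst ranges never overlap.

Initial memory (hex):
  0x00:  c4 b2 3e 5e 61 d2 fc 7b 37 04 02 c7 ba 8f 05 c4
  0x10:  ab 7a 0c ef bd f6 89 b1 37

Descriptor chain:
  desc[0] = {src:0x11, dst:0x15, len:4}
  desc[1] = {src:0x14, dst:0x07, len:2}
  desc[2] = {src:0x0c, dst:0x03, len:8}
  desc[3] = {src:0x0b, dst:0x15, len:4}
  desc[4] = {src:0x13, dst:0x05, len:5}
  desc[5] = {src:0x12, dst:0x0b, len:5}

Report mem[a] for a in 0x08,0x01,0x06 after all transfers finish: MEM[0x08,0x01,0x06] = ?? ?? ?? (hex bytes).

#0 dst[0x15+4] := {0x7a,0x0c,0xef,0xbd}
#1 dst[0x07+2] := {0xbd,0x7a}
#2 dst[0x03+8] := {0xba,0x8f,0x05,0xc4,0xab,0x7a,0x0c,0xef}
#3 dst[0x15+4] := {0xc7,0xba,0x8f,0x05}
#4 dst[0x05+5] := {0xef,0xbd,0xc7,0xba,0x8f}
#5 dst[0x0b+5] := {0x0c,0xef,0xbd,0xc7,0xba}
query mem[0x08]=0xba, mem[0x01]=0xb2, mem[0x06]=0xbd

MEM[0x08,0x01,0x06] = ba b2 bd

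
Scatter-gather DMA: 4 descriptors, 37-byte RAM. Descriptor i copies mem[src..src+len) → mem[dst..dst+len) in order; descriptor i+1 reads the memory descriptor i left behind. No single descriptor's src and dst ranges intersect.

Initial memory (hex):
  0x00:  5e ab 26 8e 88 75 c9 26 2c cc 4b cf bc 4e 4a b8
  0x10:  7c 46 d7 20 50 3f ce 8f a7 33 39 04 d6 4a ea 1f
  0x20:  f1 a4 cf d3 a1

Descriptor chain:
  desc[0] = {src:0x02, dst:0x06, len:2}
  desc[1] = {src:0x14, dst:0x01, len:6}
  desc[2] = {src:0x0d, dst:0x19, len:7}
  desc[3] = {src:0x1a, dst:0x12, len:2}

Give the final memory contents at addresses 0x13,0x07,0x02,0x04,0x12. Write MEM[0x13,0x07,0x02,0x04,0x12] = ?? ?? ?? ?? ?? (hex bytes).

#0 dst[0x06+2] := {0x26,0x8e}
#1 dst[0x01+6] := {0x50,0x3f,0xce,0x8f,0xa7,0x33}
#2 dst[0x19+7] := {0x4e,0x4a,0xb8,0x7c,0x46,0xd7,0x20}
#3 dst[0x12+2] := {0x4a,0xb8}
query mem[0x13]=0xb8, mem[0x07]=0x8e, mem[0x02]=0x3f, mem[0x04]=0x8f, mem[0x12]=0x4a

MEM[0x13,0x07,0x02,0x04,0x12] = b8 8e 3f 8f 4a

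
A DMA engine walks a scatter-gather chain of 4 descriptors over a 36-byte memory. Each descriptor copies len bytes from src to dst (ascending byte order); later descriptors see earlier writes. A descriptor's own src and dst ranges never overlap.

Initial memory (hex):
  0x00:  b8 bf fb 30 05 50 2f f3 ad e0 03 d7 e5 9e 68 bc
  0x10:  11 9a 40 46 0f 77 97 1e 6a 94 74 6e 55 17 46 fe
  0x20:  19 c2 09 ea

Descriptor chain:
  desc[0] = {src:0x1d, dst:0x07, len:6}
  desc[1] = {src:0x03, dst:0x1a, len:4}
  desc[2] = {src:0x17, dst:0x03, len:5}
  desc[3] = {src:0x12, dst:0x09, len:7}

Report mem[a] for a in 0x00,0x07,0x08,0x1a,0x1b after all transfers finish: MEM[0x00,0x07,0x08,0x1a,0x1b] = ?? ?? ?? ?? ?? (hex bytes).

#0 dst[0x07+6] := {0x17,0x46,0xfe,0x19,0xc2,0x09}
#1 dst[0x1a+4] := {0x30,0x05,0x50,0x2f}
#2 dst[0x03+5] := {0x1e,0x6a,0x94,0x30,0x05}
#3 dst[0x09+7] := {0x40,0x46,0x0f,0x77,0x97,0x1e,0x6a}
query mem[0x00]=0xb8, mem[0x07]=0x05, mem[0x08]=0x46, mem[0x1a]=0x30, mem[0x1b]=0x05

MEM[0x00,0x07,0x08,0x1a,0x1b] = b8 05 46 30 05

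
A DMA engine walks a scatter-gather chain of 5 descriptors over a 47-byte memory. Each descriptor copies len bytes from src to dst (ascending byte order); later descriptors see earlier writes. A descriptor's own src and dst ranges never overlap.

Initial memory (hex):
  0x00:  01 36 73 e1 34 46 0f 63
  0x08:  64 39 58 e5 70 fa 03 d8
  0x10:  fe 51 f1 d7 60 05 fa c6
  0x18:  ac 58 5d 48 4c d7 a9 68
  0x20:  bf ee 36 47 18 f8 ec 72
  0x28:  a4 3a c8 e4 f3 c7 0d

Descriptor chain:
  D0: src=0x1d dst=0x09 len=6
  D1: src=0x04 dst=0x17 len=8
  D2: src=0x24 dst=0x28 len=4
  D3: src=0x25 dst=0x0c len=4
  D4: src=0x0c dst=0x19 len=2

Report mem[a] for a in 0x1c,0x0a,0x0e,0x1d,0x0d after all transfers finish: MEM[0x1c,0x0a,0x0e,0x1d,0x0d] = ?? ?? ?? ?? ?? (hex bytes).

#0 dst[0x09+6] := {0xd7,0xa9,0x68,0xbf,0xee,0x36}
#1 dst[0x17+8] := {0x34,0x46,0x0f,0x63,0x64,0xd7,0xa9,0x68}
#2 dst[0x28+4] := {0x18,0xf8,0xec,0x72}
#3 dst[0x0c+4] := {0xf8,0xec,0x72,0x18}
#4 dst[0x19+2] := {0xf8,0xec}
query mem[0x1c]=0xd7, mem[0x0a]=0xa9, mem[0x0e]=0x72, mem[0x1d]=0xa9, mem[0x0d]=0xec

MEM[0x1c,0x0a,0x0e,0x1d,0x0d] = d7 a9 72 a9 ec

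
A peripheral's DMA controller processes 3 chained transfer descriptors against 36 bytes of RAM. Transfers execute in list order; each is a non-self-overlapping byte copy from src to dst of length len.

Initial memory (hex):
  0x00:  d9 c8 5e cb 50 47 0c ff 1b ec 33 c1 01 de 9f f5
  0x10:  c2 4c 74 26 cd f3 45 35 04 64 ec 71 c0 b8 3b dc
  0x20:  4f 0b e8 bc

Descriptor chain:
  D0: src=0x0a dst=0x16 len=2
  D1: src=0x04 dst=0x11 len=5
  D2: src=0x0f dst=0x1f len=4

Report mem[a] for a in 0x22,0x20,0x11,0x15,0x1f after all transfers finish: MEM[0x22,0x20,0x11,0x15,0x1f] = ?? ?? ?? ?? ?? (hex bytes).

D0: mem[0x16..0x17] <- [33 c1]
D1: mem[0x11..0x15] <- [50 47 0c ff 1b]
D2: mem[0x1f..0x22] <- [f5 c2 50 47]
query mem[0x22]=0x47, mem[0x20]=0xc2, mem[0x11]=0x50, mem[0x15]=0x1b, mem[0x1f]=0xf5

MEM[0x22,0x20,0x11,0x15,0x1f] = 47 c2 50 1b f5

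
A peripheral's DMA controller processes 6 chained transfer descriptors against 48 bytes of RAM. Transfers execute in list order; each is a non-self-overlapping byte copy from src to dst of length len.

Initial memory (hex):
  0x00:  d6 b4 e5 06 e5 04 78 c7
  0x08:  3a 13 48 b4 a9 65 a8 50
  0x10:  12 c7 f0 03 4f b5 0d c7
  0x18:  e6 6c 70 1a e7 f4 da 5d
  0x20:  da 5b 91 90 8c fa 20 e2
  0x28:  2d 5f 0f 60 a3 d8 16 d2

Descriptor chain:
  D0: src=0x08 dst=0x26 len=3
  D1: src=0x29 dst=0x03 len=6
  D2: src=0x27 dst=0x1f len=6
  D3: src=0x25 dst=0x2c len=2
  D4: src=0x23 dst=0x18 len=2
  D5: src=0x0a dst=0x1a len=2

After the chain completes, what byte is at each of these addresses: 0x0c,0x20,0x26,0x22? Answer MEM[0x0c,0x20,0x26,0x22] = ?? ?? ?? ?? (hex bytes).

MEM[0x0c,0x20,0x26,0x22] = a9 48 3a 0f

  after D0: wrote 3B at 0x26 = 3a1348
  after D1: wrote 6B at 0x03 = 5f0f60a3d816
  after D2: wrote 6B at 0x1f = 13485f0f60a3
  after D3: wrote 2B at 0x2c = fa3a
  after D4: wrote 2B at 0x18 = 60a3
  after D5: wrote 2B at 0x1a = 48b4
query mem[0x0c]=0xa9, mem[0x20]=0x48, mem[0x26]=0x3a, mem[0x22]=0x0f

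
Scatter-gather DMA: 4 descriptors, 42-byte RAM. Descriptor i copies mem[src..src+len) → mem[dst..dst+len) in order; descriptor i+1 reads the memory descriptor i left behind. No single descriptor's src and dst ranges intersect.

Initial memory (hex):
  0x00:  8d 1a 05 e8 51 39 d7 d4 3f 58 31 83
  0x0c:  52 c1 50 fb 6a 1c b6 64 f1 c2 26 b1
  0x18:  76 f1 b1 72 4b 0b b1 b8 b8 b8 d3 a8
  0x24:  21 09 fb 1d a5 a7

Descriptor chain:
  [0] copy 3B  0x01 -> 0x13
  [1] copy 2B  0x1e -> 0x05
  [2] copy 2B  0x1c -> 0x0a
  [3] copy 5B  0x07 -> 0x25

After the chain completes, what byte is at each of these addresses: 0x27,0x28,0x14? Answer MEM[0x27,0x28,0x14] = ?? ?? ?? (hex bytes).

MEM[0x27,0x28,0x14] = 58 4b 05

#0 dst[0x13+3] := {0x1a,0x05,0xe8}
#1 dst[0x05+2] := {0xb1,0xb8}
#2 dst[0x0a+2] := {0x4b,0x0b}
#3 dst[0x25+5] := {0xd4,0x3f,0x58,0x4b,0x0b}
query mem[0x27]=0x58, mem[0x28]=0x4b, mem[0x14]=0x05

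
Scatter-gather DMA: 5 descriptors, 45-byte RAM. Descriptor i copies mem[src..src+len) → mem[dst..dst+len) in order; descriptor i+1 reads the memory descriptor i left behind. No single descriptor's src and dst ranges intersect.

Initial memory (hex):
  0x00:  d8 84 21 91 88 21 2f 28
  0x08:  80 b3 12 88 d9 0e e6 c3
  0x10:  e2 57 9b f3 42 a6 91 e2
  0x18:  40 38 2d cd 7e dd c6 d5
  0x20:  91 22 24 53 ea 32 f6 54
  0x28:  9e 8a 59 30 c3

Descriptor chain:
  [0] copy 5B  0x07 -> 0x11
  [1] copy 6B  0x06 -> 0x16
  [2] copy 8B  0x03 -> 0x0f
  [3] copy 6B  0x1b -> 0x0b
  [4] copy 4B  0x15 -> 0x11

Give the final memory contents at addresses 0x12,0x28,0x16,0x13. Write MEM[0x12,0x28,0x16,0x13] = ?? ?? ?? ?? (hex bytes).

#0 dst[0x11+5] := {0x28,0x80,0xb3,0x12,0x88}
#1 dst[0x16+6] := {0x2f,0x28,0x80,0xb3,0x12,0x88}
#2 dst[0x0f+8] := {0x91,0x88,0x21,0x2f,0x28,0x80,0xb3,0x12}
#3 dst[0x0b+6] := {0x88,0x7e,0xdd,0xc6,0xd5,0x91}
#4 dst[0x11+4] := {0xb3,0x12,0x28,0x80}
query mem[0x12]=0x12, mem[0x28]=0x9e, mem[0x16]=0x12, mem[0x13]=0x28

MEM[0x12,0x28,0x16,0x13] = 12 9e 12 28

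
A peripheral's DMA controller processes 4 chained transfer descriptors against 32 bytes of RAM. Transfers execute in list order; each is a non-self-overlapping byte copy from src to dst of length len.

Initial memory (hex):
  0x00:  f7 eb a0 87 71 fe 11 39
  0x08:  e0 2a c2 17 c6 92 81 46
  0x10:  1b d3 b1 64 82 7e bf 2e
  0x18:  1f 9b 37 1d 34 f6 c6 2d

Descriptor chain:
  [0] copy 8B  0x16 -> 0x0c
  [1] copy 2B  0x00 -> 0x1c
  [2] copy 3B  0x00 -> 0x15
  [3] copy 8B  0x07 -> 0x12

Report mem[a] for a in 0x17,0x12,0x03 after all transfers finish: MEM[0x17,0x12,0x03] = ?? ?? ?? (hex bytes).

MEM[0x17,0x12,0x03] = bf 39 87

[0] 0x16->0x0c len=8 : bf 2e 1f 9b 37 1d 34 f6
[1] 0x00->0x1c len=2 : f7 eb
[2] 0x00->0x15 len=3 : f7 eb a0
[3] 0x07->0x12 len=8 : 39 e0 2a c2 17 bf 2e 1f
query mem[0x17]=0xbf, mem[0x12]=0x39, mem[0x03]=0x87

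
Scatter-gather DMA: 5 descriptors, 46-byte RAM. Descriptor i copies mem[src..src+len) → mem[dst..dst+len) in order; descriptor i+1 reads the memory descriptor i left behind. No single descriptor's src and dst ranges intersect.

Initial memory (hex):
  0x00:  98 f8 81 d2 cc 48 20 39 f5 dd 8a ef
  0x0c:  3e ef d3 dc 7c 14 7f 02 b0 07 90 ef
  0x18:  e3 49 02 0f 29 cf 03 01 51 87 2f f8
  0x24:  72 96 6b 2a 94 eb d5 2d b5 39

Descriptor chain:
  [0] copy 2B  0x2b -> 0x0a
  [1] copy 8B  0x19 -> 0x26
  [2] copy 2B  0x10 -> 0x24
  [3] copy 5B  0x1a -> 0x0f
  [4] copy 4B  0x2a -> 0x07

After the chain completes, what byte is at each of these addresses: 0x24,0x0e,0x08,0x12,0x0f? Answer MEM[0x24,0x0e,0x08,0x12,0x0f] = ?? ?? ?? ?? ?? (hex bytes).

  after D0: wrote 2B at 0x0a = 2db5
  after D1: wrote 8B at 0x26 = 49020f29cf030151
  after D2: wrote 2B at 0x24 = 7c14
  after D3: wrote 5B at 0x0f = 020f29cf03
  after D4: wrote 4B at 0x07 = cf030151
query mem[0x24]=0x7c, mem[0x0e]=0xd3, mem[0x08]=0x03, mem[0x12]=0xcf, mem[0x0f]=0x02

MEM[0x24,0x0e,0x08,0x12,0x0f] = 7c d3 03 cf 02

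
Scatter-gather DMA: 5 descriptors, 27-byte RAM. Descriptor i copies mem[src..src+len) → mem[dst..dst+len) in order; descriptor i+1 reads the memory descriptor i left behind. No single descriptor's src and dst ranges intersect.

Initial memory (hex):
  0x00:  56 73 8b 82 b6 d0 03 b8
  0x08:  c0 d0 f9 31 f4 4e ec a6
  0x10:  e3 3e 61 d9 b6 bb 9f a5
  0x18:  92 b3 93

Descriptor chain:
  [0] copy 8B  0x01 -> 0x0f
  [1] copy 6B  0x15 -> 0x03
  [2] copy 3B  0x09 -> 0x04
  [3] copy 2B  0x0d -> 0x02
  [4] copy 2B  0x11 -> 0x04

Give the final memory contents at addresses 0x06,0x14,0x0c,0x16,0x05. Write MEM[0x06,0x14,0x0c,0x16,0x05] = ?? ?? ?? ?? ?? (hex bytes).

MEM[0x06,0x14,0x0c,0x16,0x05] = 31 03 f4 c0 b6

[0] 0x01->0x0f len=8 : 73 8b 82 b6 d0 03 b8 c0
[1] 0x15->0x03 len=6 : b8 c0 a5 92 b3 93
[2] 0x09->0x04 len=3 : d0 f9 31
[3] 0x0d->0x02 len=2 : 4e ec
[4] 0x11->0x04 len=2 : 82 b6
query mem[0x06]=0x31, mem[0x14]=0x03, mem[0x0c]=0xf4, mem[0x16]=0xc0, mem[0x05]=0xb6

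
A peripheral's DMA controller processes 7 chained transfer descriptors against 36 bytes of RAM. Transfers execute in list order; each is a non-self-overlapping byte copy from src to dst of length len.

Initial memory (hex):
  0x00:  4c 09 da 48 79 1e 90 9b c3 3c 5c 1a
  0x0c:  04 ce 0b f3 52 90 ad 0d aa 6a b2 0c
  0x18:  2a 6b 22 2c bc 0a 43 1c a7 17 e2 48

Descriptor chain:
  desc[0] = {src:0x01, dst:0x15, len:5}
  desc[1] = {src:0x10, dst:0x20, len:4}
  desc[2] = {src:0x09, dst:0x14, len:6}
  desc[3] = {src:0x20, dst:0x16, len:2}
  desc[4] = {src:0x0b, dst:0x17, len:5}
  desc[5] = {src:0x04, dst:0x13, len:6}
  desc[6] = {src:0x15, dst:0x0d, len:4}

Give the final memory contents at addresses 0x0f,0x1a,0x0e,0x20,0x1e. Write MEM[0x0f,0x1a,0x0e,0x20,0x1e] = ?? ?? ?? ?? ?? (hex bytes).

[0] 0x01->0x15 len=5 : 09 da 48 79 1e
[1] 0x10->0x20 len=4 : 52 90 ad 0d
[2] 0x09->0x14 len=6 : 3c 5c 1a 04 ce 0b
[3] 0x20->0x16 len=2 : 52 90
[4] 0x0b->0x17 len=5 : 1a 04 ce 0b f3
[5] 0x04->0x13 len=6 : 79 1e 90 9b c3 3c
[6] 0x15->0x0d len=4 : 90 9b c3 3c
query mem[0x0f]=0xc3, mem[0x1a]=0x0b, mem[0x0e]=0x9b, mem[0x20]=0x52, mem[0x1e]=0x43

MEM[0x0f,0x1a,0x0e,0x20,0x1e] = c3 0b 9b 52 43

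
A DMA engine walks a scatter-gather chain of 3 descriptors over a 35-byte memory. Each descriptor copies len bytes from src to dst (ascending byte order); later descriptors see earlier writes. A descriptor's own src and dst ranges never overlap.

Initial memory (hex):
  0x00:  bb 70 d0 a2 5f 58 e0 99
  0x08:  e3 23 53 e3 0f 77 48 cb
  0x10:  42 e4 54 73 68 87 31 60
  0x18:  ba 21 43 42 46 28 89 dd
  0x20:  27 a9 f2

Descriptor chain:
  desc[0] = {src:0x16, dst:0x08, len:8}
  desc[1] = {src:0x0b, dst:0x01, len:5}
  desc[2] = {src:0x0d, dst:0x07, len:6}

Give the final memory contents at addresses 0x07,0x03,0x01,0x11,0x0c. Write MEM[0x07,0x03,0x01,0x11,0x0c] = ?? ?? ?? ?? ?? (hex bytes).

  after D0: wrote 8B at 0x08 = 3160ba2143424628
  after D1: wrote 5B at 0x01 = 2143424628
  after D2: wrote 6B at 0x07 = 42462842e454
query mem[0x07]=0x42, mem[0x03]=0x42, mem[0x01]=0x21, mem[0x11]=0xe4, mem[0x0c]=0x54

MEM[0x07,0x03,0x01,0x11,0x0c] = 42 42 21 e4 54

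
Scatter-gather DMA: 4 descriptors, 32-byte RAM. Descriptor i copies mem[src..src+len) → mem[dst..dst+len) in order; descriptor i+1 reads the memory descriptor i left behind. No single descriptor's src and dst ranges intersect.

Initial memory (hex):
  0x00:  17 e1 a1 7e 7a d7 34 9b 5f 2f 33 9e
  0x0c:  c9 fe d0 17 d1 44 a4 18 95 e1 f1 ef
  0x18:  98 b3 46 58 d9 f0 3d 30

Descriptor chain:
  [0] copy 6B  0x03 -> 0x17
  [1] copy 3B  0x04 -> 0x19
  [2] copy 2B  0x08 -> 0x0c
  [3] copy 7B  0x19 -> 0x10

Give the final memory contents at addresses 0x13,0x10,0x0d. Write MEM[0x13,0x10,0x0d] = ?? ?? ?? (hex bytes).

[0] 0x03->0x17 len=6 : 7e 7a d7 34 9b 5f
[1] 0x04->0x19 len=3 : 7a d7 34
[2] 0x08->0x0c len=2 : 5f 2f
[3] 0x19->0x10 len=7 : 7a d7 34 5f f0 3d 30
query mem[0x13]=0x5f, mem[0x10]=0x7a, mem[0x0d]=0x2f

MEM[0x13,0x10,0x0d] = 5f 7a 2f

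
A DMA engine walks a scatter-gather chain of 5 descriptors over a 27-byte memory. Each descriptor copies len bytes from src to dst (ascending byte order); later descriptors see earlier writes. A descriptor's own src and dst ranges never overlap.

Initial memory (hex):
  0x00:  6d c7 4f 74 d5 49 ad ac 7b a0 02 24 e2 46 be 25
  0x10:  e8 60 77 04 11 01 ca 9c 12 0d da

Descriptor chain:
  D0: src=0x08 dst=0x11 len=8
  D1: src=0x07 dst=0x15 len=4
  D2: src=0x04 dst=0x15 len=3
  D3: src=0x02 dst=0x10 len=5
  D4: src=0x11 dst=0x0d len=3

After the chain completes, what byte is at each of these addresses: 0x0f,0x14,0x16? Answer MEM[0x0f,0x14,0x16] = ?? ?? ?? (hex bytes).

[0] 0x08->0x11 len=8 : 7b a0 02 24 e2 46 be 25
[1] 0x07->0x15 len=4 : ac 7b a0 02
[2] 0x04->0x15 len=3 : d5 49 ad
[3] 0x02->0x10 len=5 : 4f 74 d5 49 ad
[4] 0x11->0x0d len=3 : 74 d5 49
query mem[0x0f]=0x49, mem[0x14]=0xad, mem[0x16]=0x49

MEM[0x0f,0x14,0x16] = 49 ad 49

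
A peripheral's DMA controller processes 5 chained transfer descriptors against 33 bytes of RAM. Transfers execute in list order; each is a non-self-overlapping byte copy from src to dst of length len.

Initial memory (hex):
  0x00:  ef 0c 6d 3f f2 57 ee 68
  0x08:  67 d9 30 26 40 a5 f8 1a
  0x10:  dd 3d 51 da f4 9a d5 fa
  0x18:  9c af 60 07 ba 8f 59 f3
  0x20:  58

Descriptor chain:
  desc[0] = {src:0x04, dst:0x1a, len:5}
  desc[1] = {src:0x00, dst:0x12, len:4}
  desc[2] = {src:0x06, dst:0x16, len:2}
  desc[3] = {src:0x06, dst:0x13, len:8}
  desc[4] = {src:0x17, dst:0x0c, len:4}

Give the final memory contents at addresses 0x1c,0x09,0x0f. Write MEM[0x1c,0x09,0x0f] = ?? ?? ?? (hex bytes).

MEM[0x1c,0x09,0x0f] = ee d9 a5

#0 dst[0x1a+5] := {0xf2,0x57,0xee,0x68,0x67}
#1 dst[0x12+4] := {0xef,0x0c,0x6d,0x3f}
#2 dst[0x16+2] := {0xee,0x68}
#3 dst[0x13+8] := {0xee,0x68,0x67,0xd9,0x30,0x26,0x40,0xa5}
#4 dst[0x0c+4] := {0x30,0x26,0x40,0xa5}
query mem[0x1c]=0xee, mem[0x09]=0xd9, mem[0x0f]=0xa5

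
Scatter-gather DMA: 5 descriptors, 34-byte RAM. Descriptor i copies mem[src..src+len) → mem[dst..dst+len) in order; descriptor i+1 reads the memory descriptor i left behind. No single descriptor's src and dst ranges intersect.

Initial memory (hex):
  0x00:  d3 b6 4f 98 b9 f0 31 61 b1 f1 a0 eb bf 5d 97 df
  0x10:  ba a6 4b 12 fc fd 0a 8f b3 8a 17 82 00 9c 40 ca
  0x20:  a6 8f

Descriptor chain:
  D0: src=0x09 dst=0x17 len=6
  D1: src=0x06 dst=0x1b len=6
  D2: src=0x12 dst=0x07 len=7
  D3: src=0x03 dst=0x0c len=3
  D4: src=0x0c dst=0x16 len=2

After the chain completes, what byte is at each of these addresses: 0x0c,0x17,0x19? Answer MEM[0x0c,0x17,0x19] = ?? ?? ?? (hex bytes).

MEM[0x0c,0x17,0x19] = 98 b9 eb

[0] 0x09->0x17 len=6 : f1 a0 eb bf 5d 97
[1] 0x06->0x1b len=6 : 31 61 b1 f1 a0 eb
[2] 0x12->0x07 len=7 : 4b 12 fc fd 0a f1 a0
[3] 0x03->0x0c len=3 : 98 b9 f0
[4] 0x0c->0x16 len=2 : 98 b9
query mem[0x0c]=0x98, mem[0x17]=0xb9, mem[0x19]=0xeb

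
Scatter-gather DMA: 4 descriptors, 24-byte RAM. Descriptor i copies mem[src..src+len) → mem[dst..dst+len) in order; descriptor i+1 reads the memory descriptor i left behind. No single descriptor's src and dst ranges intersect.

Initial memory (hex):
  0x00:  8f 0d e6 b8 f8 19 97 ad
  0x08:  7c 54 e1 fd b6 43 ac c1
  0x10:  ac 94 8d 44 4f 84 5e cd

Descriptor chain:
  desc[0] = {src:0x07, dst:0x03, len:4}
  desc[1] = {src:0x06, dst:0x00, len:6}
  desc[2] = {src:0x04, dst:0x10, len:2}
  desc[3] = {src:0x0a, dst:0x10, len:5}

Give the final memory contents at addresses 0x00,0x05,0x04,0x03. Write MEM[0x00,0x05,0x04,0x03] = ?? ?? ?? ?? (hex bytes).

  after D0: wrote 4B at 0x03 = ad7c54e1
  after D1: wrote 6B at 0x00 = e1ad7c54e1fd
  after D2: wrote 2B at 0x10 = e1fd
  after D3: wrote 5B at 0x10 = e1fdb643ac
query mem[0x00]=0xe1, mem[0x05]=0xfd, mem[0x04]=0xe1, mem[0x03]=0x54

MEM[0x00,0x05,0x04,0x03] = e1 fd e1 54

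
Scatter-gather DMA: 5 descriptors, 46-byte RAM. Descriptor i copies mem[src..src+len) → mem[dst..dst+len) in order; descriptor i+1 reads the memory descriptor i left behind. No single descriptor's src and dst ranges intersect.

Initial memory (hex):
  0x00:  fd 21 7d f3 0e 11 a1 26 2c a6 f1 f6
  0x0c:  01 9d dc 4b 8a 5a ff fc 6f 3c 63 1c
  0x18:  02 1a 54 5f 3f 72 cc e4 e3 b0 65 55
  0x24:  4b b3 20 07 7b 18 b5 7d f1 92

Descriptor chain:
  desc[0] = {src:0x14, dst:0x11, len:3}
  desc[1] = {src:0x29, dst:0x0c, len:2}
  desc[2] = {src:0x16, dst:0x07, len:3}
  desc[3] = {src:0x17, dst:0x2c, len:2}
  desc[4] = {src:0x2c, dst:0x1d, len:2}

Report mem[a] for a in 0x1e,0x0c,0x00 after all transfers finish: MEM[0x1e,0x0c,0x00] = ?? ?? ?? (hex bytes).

  after D0: wrote 3B at 0x11 = 6f3c63
  after D1: wrote 2B at 0x0c = 18b5
  after D2: wrote 3B at 0x07 = 631c02
  after D3: wrote 2B at 0x2c = 1c02
  after D4: wrote 2B at 0x1d = 1c02
query mem[0x1e]=0x02, mem[0x0c]=0x18, mem[0x00]=0xfd

MEM[0x1e,0x0c,0x00] = 02 18 fd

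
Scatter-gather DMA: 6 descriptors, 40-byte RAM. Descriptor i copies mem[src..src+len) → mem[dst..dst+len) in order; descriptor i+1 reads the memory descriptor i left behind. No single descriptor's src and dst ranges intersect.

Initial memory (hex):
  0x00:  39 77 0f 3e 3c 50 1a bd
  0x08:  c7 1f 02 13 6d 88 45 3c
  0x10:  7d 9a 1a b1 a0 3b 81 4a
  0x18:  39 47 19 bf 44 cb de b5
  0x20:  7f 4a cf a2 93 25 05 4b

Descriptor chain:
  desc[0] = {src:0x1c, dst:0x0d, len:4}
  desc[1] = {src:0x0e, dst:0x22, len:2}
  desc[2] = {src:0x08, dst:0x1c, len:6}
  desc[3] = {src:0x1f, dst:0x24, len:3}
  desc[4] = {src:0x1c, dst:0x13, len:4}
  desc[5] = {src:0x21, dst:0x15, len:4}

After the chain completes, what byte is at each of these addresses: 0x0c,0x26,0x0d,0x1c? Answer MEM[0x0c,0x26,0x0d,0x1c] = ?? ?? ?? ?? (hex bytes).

MEM[0x0c,0x26,0x0d,0x1c] = 6d 44 44 c7

D0: mem[0x0d..0x10] <- [44 cb de b5]
D1: mem[0x22..0x23] <- [cb de]
D2: mem[0x1c..0x21] <- [c7 1f 02 13 6d 44]
D3: mem[0x24..0x26] <- [13 6d 44]
D4: mem[0x13..0x16] <- [c7 1f 02 13]
D5: mem[0x15..0x18] <- [44 cb de 13]
query mem[0x0c]=0x6d, mem[0x26]=0x44, mem[0x0d]=0x44, mem[0x1c]=0xc7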